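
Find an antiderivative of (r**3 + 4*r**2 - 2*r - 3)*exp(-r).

Use integration by parts with u = r**3 + 4*r**2 - 2*r - 3, dv = exp(-r) dr, so v = -exp(-r).
Apply parts 3 times (tabular method): alternate signs, differentiate u down to 0, integrate dv up.

(-r**3 - 7*r**2 - 12*r - 9)*exp(-r) + C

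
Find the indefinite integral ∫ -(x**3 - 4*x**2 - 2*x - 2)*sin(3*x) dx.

x**3*cos(3*x)/3 - x**2*sin(3*x)/3 - 4*x**2*cos(3*x)/3 + 8*x*sin(3*x)/9 - 8*x*cos(3*x)/9 + 8*sin(3*x)/27 - 10*cos(3*x)/27 + C

Use integration by parts with u = x**3 - 4*x**2 - 2*x - 2, dv = -sin(3*x) dx, so v = cos(3*x)/3.
Apply parts 3 times (tabular method): alternate signs, differentiate u down to 0, integrate dv up.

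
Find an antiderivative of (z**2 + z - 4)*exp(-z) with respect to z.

Use integration by parts with u = z**2 + z - 4, dv = exp(-z) dz, so v = -exp(-z).
Apply parts 2 times (tabular method): alternate signs, differentiate u down to 0, integrate dv up.

(-z**2 - 3*z + 1)*exp(-z) + C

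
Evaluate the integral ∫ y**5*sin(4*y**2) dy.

-y**4*cos(4*y**2)/8 + y**2*sin(4*y**2)/16 + cos(4*y**2)/64 + C

Let u = y², du = 2y dy; rewrite as (1/2)∫ u^2·sin(4u) du.
Now integrate by parts 2 times.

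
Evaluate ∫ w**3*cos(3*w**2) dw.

w**2*sin(3*w**2)/6 + cos(3*w**2)/18 + C

Let u = w², du = 2w dw; rewrite as (1/2)∫ u^1·cos(3u) du.
Now integrate by parts 1 time.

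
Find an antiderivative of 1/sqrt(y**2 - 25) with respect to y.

Substitute y = 5·sec(θ), so dy = 5·sec(θ)*tan(θ) dθ and the radical becomes sqrt(y**2 - 25) = 5·tan(θ) by the Pythagorean identity.
Integrate the resulting trig expression in θ, then back-substitute sec(θ) = y/5, tan(θ) = sqrt(y**2 - 25)/5 (absorbing any constant into C).

log(y + sqrt(y**2 - 25)) + C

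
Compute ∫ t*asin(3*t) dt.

Use integration by parts with u = arcsin(3*t), dv = t dt.
Then du = 3/sqrt(-9*t**2 + 1) dt.

t**2*asin(3*t)/2 + t*sqrt(-9*t**2 + 1)/12 - asin(3*t)/36 + C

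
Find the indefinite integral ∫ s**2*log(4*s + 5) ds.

Use integration by parts with u = log(4*s + 5), dv = s**2 ds.
Then du = 4/(4*s + 5) ds and v = s**3/3.

s**3*log(4*s + 5)/3 - s**3/9 + 5*s**2/24 - 25*s/48 + 125*log(4*s + 5)/192 + C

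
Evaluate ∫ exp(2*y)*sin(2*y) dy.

Let I denote the integral. Integrate by parts with u = sin(2*y), dv = exp(2*y) dy, so v = exp(2*y)/2: I = exp(2*y)*sin(2*y)/2 − ∫ exp(2*y)*cos(2*y) dy.
Apply parts again with u = cos(2*y), dv = exp(2*y) dy: ∫ exp(2*y)*cos(2*y) dy = exp(2*y)*cos(2*y)/2 + I. Substituting back brings back I: I = exp(2*y)*sin(2*y)/2 - exp(2*y)*cos(2*y)/2 − I.
Solving for I: (1 + 1)·I equals the remaining terms, so I = (1/2)·(exp(2*y)*sin(2*y)/2 - exp(2*y)*cos(2*y)/2).

exp(2*y)*sin(2*y)/4 - exp(2*y)*cos(2*y)/4 + C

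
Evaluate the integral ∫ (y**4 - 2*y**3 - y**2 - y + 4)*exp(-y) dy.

Use integration by parts with u = y**4 - 2*y**3 - y**2 - y + 4, dv = exp(-y) dy, so v = -exp(-y).
Apply parts 4 times (tabular method): alternate signs, differentiate u down to 0, integrate dv up.

(-y**4 - 2*y**3 - 5*y**2 - 9*y - 13)*exp(-y) + C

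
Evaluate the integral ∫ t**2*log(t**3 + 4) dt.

Let u = t**3 + 4, so du = (3*t**2) dt.
The integral becomes (1/3)·∫ log(u) du; integrate by parts with u′=log(u), dv′=du.

t**3*log(t**3 + 4)/3 - t**3/3 + 4*log(t**3 + 4)/3 + C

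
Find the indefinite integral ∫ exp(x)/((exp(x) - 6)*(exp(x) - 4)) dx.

Let u = e^x, du = e^x dx.
The integral becomes ∫ du/((u-6)(u-4)); decompose into partial fractions.

log(exp(x) - 6)/2 - log(exp(x) - 4)/2 + C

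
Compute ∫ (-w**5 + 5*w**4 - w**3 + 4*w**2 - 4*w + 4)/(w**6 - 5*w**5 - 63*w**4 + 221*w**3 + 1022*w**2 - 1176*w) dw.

-log(w)/294 - 17213849*log(w - 7)/36072036 + log(w - 1)/180 + 613*log(w + 4)/1210 - 523*log(w + 6)/507 + 4973/(6006*w - 42042) + C

Factor the denominator: w*(w - 7)**2*(w - 1)*(w + 4)*(w + 6).
Partial-fraction decomposition: -523/(507*(w + 6)) + 613/(1210*(w + 4)) + 1/(180*(w - 1)) - 17213849/(36072036*(w - 7)) - 4973/(6006*(w - 7)**2) - 1/(294*w).
Integrate each term; A/(w−a) gives A·log|w−a|; A/(w−a)² gives −A/(w−a).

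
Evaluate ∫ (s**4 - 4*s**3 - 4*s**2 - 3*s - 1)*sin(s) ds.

-s**4*cos(s) + 4*s**3*sin(s) + 4*s**3*cos(s) - 12*s**2*sin(s) + 16*s**2*cos(s) - 32*s*sin(s) - 21*s*cos(s) + 21*sin(s) - 31*cos(s) + C

Use integration by parts with u = s**4 - 4*s**3 - 4*s**2 - 3*s - 1, dv = sin(s) ds, so v = -cos(s).
Apply parts 4 times (tabular method): alternate signs, differentiate u down to 0, integrate dv up.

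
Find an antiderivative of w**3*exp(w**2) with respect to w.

Let u = w², du = 2w dw; rewrite as (1/2)∫ u^1·exp(1u) du.
Now integrate by parts 1 time.

(w**2 - 1)*exp(w**2)/2 + C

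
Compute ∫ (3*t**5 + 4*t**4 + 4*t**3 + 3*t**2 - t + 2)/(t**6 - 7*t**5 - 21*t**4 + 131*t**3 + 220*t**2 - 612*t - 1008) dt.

Factor the denominator: (t - 7)*(t - 4)*(t - 3)*(t + 2)**2*(t + 3).
Partial-fraction decomposition: 481/(420*(t + 3)) - 2581/(4050*(t + 2)) + 8/(45*(t + 2)**2) + 1187/(600*(t - 3)) - 733/(126*(t - 4)) + 20513/(3240*(t - 7)).
Integrate each term; A/(t−a) gives A·log|t−a|; A/(t−a)² gives −A/(t−a).

20513*log(t - 7)/3240 - 733*log(t - 4)/126 + 1187*log(t - 3)/600 - 2581*log(t + 2)/4050 + 481*log(t + 3)/420 - 8/(45*t + 90) + C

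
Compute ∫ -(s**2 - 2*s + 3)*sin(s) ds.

s**2*cos(s) - 2*s*sin(s) - 2*s*cos(s) + 2*sin(s) + cos(s) + C

Use integration by parts with u = s**2 - 2*s + 3, dv = -sin(s) ds, so v = cos(s).
Apply parts 2 times (tabular method): alternate signs, differentiate u down to 0, integrate dv up.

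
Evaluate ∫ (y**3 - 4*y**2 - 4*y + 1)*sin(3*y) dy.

-y**3*cos(3*y)/3 + y**2*sin(3*y)/3 + 4*y**2*cos(3*y)/3 - 8*y*sin(3*y)/9 + 14*y*cos(3*y)/9 - 14*sin(3*y)/27 - 17*cos(3*y)/27 + C

Use integration by parts with u = y**3 - 4*y**2 - 4*y + 1, dv = sin(3*y) dy, so v = -cos(3*y)/3.
Apply parts 3 times (tabular method): alternate signs, differentiate u down to 0, integrate dv up.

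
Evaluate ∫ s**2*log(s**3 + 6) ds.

Let u = s**3 + 6, so du = (3*s**2) ds.
The integral becomes (1/3)·∫ log(u) du; integrate by parts with u′=log(u), dv′=du.

s**3*log(s**3 + 6)/3 - s**3/3 + 2*log(s**3 + 6) + C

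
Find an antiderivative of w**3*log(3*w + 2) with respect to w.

Use integration by parts with u = log(3*w + 2), dv = w**3 dw.
Then du = 3/(3*w + 2) dw and v = w**4/4.

w**4*log(3*w + 2)/4 - w**4/16 + w**3/18 - w**2/18 + 2*w/27 - 4*log(3*w + 2)/81 + C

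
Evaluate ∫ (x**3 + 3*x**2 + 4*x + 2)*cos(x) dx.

x**3*sin(x) + 3*x**2*sin(x) + 3*x**2*cos(x) - 2*x*sin(x) + 6*x*cos(x) - 4*sin(x) - 2*cos(x) + C

Use integration by parts with u = x**3 + 3*x**2 + 4*x + 2, dv = cos(x) dx, so v = sin(x).
Apply parts 3 times (tabular method): alternate signs, differentiate u down to 0, integrate dv up.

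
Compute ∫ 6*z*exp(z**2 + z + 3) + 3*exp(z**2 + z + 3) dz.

3*exp(z**2 + z + 3) + C

Let u = z**2 + z + 3, so du = (2*z + 1) dz.
Rewriting, the integral becomes 3·∫ e^u du = 3·e^u.
Substituting back, u = z**2 + z + 3.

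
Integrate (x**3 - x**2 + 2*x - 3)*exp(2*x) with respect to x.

(4*x**3 - 10*x**2 + 18*x - 21)*exp(2*x)/8 + C

Use integration by parts with u = x**3 - x**2 + 2*x - 3, dv = exp(2*x) dx, so v = exp(2*x)/2.
Apply parts 3 times (tabular method): alternate signs, differentiate u down to 0, integrate dv up.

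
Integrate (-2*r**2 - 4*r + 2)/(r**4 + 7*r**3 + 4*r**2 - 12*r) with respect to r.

-log(r)/6 - 4*log(r - 1)/21 + log(r + 2)/12 + 23*log(r + 6)/84 + C

Factor the denominator: r*(r - 1)*(r + 2)*(r + 6).
Partial-fraction decomposition: 23/(84*(r + 6)) + 1/(12*(r + 2)) - 4/(21*(r - 1)) - 1/(6*r).
Integrate each term: A/(r−a) contributes A·log|r−a|.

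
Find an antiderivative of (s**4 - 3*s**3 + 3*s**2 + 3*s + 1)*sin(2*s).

-s**4*cos(2*s)/2 + s**3*sin(2*s) + 3*s**3*cos(2*s)/2 - 9*s**2*sin(2*s)/4 - 15*s*cos(2*s)/4 + 15*sin(2*s)/8 - cos(2*s)/2 + C

Use integration by parts with u = s**4 - 3*s**3 + 3*s**2 + 3*s + 1, dv = sin(2*s) ds, so v = -cos(2*s)/2.
Apply parts 4 times (tabular method): alternate signs, differentiate u down to 0, integrate dv up.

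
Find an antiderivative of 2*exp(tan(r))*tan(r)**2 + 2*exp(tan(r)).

2*exp(tan(r)) + C

Let u = tan(r), so du = (tan(r)**2 + 1) dr.
Rewriting, the integral becomes 2·∫ e^u du = 2·e^u.
Substituting back, u = tan(r).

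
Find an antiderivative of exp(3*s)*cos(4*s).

4*exp(3*s)*sin(4*s)/25 + 3*exp(3*s)*cos(4*s)/25 + C

Let I denote the integral. Integrate by parts with u = cos(4*s), dv = exp(3*s) ds, so v = exp(3*s)/3: I = exp(3*s)*cos(4*s)/3 + (4/3)·∫ exp(3*s)*sin(4*s) ds.
Apply parts again with u = sin(4*s), dv = exp(3*s) ds: ∫ exp(3*s)*sin(4*s) ds = exp(3*s)*sin(4*s)/3 − (4/3)·I. Substituting back brings back I: I = 4*exp(3*s)*sin(4*s)/9 + exp(3*s)*cos(4*s)/3 − (16/9)·I.
Solving for I: (1 + 16/9)·I equals the remaining terms, so I = (9/25)·(4*exp(3*s)*sin(4*s)/9 + exp(3*s)*cos(4*s)/3).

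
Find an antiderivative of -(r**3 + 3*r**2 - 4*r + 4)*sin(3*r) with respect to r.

Use integration by parts with u = r**3 + 3*r**2 - 4*r + 4, dv = -sin(3*r) dr, so v = cos(3*r)/3.
Apply parts 3 times (tabular method): alternate signs, differentiate u down to 0, integrate dv up.

r**3*cos(3*r)/3 - r**2*sin(3*r)/3 + r**2*cos(3*r) - 2*r*sin(3*r)/3 - 14*r*cos(3*r)/9 + 14*sin(3*r)/27 + 10*cos(3*r)/9 + C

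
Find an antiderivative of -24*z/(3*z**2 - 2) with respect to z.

Let u = 3*z**2 - 2, so du = (6*z) dz.
Rewriting, the integral becomes -4·∫ 1/u du = -4·log(u).
Substituting back, u = 3*z**2 - 2.

-4*log(3*z**2 - 2) + C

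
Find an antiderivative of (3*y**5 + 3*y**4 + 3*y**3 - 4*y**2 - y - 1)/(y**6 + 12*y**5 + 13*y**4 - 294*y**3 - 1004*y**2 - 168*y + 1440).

Factor the denominator: (y - 5)*(y - 1)*(y + 2)*(y + 4)*(y + 6)**2.
Partial-fraction decomposition: -825329/(189728*(y + 6)) - 20227/(616*(y + 6)**2) + 2557/(360*(y + 4)) - 29/(224*(y + 2)) - 1/(980*(y - 1)) + 11519/(30492*(y - 5)).
Integrate each term; A/(y−a) gives A·log|y−a|; A/(y−a)² gives −A/(y−a).

11519*log(y - 5)/30492 - log(y - 1)/980 - 29*log(y + 2)/224 + 2557*log(y + 4)/360 - 825329*log(y + 6)/189728 + 20227/(616*y + 3696) + C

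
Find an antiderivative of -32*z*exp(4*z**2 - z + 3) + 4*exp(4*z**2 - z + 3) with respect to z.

Let u = 4*z**2 - z + 3, so du = (8*z - 1) dz.
Rewriting, the integral becomes -4·∫ e^u du = -4·e^u.
Substituting back, u = 4*z**2 - z + 3.

-4*exp(4*z**2 - z + 3) + C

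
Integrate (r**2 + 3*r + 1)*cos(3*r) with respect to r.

Use integration by parts with u = r**2 + 3*r + 1, dv = cos(3*r) dr, so v = sin(3*r)/3.
Apply parts 2 times (tabular method): alternate signs, differentiate u down to 0, integrate dv up.

r**2*sin(3*r)/3 + r*sin(3*r) + 2*r*cos(3*r)/9 + 7*sin(3*r)/27 + cos(3*r)/3 + C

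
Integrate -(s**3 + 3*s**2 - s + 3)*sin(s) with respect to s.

s**3*cos(s) - 3*s**2*sin(s) + 3*s**2*cos(s) - 6*s*sin(s) - 7*s*cos(s) + 7*sin(s) - 3*cos(s) + C

Use integration by parts with u = s**3 + 3*s**2 - s + 3, dv = -sin(s) ds, so v = cos(s).
Apply parts 3 times (tabular method): alternate signs, differentiate u down to 0, integrate dv up.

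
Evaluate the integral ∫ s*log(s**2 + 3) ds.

s**2*log(s**2 + 3)/2 - s**2/2 + 3*log(s**2 + 3)/2 + C

Let u = s**2 + 3, so du = (2*s) ds.
The integral becomes (1/2)·∫ log(u) du; integrate by parts with u′=log(u), dv′=du.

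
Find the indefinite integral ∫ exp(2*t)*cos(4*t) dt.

Let I denote the integral. Integrate by parts with u = cos(4*t), dv = exp(2*t) dt, so v = exp(2*t)/2: I = exp(2*t)*cos(4*t)/2 + 2·∫ exp(2*t)*sin(4*t) dt.
Apply parts again with u = sin(4*t), dv = exp(2*t) dt: ∫ exp(2*t)*sin(4*t) dt = exp(2*t)*sin(4*t)/2 − 2·I. Substituting back brings back I: I = exp(2*t)*sin(4*t) + exp(2*t)*cos(4*t)/2 − 4·I.
Solving for I: (1 + 4)·I equals the remaining terms, so I = (1/5)·(exp(2*t)*sin(4*t) + exp(2*t)*cos(4*t)/2).

exp(2*t)*sin(4*t)/5 + exp(2*t)*cos(4*t)/10 + C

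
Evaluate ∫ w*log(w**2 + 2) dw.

w**2*log(w**2 + 2)/2 - w**2/2 + log(w**2 + 2) + C

Let u = w**2 + 2, so du = (2*w) dw.
The integral becomes (1/2)·∫ log(u) du; integrate by parts with u′=log(u), dv′=du.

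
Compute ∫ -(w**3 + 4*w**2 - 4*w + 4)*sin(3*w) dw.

w**3*cos(3*w)/3 - w**2*sin(3*w)/3 + 4*w**2*cos(3*w)/3 - 8*w*sin(3*w)/9 - 14*w*cos(3*w)/9 + 14*sin(3*w)/27 + 28*cos(3*w)/27 + C

Use integration by parts with u = w**3 + 4*w**2 - 4*w + 4, dv = -sin(3*w) dw, so v = cos(3*w)/3.
Apply parts 3 times (tabular method): alternate signs, differentiate u down to 0, integrate dv up.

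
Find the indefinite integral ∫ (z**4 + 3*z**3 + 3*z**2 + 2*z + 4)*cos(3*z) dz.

z**4*sin(3*z)/3 + z**3*sin(3*z) + 4*z**3*cos(3*z)/9 + 5*z**2*sin(3*z)/9 + z**2*cos(3*z) + 10*z*cos(3*z)/27 + 98*sin(3*z)/81 + C

Use integration by parts with u = z**4 + 3*z**3 + 3*z**2 + 2*z + 4, dv = cos(3*z) dz, so v = sin(3*z)/3.
Apply parts 4 times (tabular method): alternate signs, differentiate u down to 0, integrate dv up.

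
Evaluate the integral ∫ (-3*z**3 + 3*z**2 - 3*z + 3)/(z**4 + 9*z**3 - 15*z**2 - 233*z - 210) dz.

Factor the denominator: (z - 5)*(z + 1)*(z + 6)*(z + 7).
Partial-fraction decomposition: -50/(3*(z + 7)) + 777/(55*(z + 6)) - 1/(15*(z + 1)) - 13/(33*(z - 5)).
Integrate each term: A/(z−a) contributes A·log|z−a|.

-13*log(z - 5)/33 - log(z + 1)/15 + 777*log(z + 6)/55 - 50*log(z + 7)/3 + C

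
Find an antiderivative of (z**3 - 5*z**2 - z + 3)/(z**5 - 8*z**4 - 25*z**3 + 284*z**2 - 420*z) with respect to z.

-log(z)/140 + 47*log(z - 7)/455 + log(z - 5)/165 - 11*log(z - 2)/240 - 129*log(z + 6)/2288 + C

Factor the denominator: z*(z - 7)*(z - 5)*(z - 2)*(z + 6).
Partial-fraction decomposition: -129/(2288*(z + 6)) - 11/(240*(z - 2)) + 1/(165*(z - 5)) + 47/(455*(z - 7)) - 1/(140*z).
Integrate each term: A/(z−a) contributes A·log|z−a|.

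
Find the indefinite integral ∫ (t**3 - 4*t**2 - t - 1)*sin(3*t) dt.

-t**3*cos(3*t)/3 + t**2*sin(3*t)/3 + 4*t**2*cos(3*t)/3 - 8*t*sin(3*t)/9 + 5*t*cos(3*t)/9 - 5*sin(3*t)/27 + cos(3*t)/27 + C

Use integration by parts with u = t**3 - 4*t**2 - t - 1, dv = sin(3*t) dt, so v = -cos(3*t)/3.
Apply parts 3 times (tabular method): alternate signs, differentiate u down to 0, integrate dv up.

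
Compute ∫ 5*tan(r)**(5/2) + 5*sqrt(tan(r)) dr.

10*tan(r)**(3/2)/3 + C

Let u = tan(r), so du = (tan(r)**2 + 1) dr.
Rewriting, the integral becomes 5·∫ √u du = 5·(2/3)u^(3/2).
Substituting back, u = tan(r).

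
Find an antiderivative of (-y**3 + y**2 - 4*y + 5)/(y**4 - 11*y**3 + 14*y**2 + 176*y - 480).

-199*log(y - 6)/20 + 115*log(y - 5)/9 - 59*log(y - 4)/16 - 101*log(y + 4)/720 + C

Factor the denominator: (y - 6)*(y - 5)*(y - 4)*(y + 4).
Partial-fraction decomposition: -101/(720*(y + 4)) - 59/(16*(y - 4)) + 115/(9*(y - 5)) - 199/(20*(y - 6)).
Integrate each term: A/(y−a) contributes A·log|y−a|.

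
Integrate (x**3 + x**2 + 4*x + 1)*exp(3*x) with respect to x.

Use integration by parts with u = x**3 + x**2 + 4*x + 1, dv = exp(3*x) dx, so v = exp(3*x)/3.
Apply parts 3 times (tabular method): alternate signs, differentiate u down to 0, integrate dv up.

(3*x**3 + 12*x - 1)*exp(3*x)/9 + C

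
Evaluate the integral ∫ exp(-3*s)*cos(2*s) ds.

Let I denote the integral. Integrate by parts with u = cos(2*s), dv = exp(-3*s) ds, so v = -exp(-3*s)/3: I = -exp(-3*s)*cos(2*s)/3 − (2/3)·∫ exp(-3*s)*sin(2*s) ds.
Apply parts again with u = sin(2*s), dv = exp(-3*s) ds: ∫ exp(-3*s)*sin(2*s) ds = -exp(-3*s)*sin(2*s)/3 + (2/3)·I. Substituting back brings back I: I = 2*exp(-3*s)*sin(2*s)/9 - exp(-3*s)*cos(2*s)/3 − (4/9)·I.
Solving for I: (1 + 4/9)·I equals the remaining terms, so I = (9/13)·(2*exp(-3*s)*sin(2*s)/9 - exp(-3*s)*cos(2*s)/3).

2*exp(-3*s)*sin(2*s)/13 - 3*exp(-3*s)*cos(2*s)/13 + C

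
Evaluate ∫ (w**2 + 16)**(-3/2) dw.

w/(16*sqrt(w**2 + 16)) + C

Substitute w = 4·tan(θ), so dw = 4·sec(θ)^2 dθ and the radical becomes sqrt(w**2 + 16) = 4·sec(θ) by the Pythagorean identity.
Integrate the resulting trig expression in θ, then back-substitute tan(θ) = w/4, sec(θ) = sqrt(w**2 + 16)/4 (absorbing any constant into C).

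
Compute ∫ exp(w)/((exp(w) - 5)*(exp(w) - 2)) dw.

Let u = e^w, du = e^w dw.
The integral becomes ∫ du/((u-5)(u-2)); decompose into partial fractions.

log(exp(w) - 5)/3 - log(exp(w) - 2)/3 + C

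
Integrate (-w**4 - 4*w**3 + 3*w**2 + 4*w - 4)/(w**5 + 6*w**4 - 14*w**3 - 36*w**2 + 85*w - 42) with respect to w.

-32*log(w - 2)/45 + 29*log(w - 1)/128 - 19*log(w + 3)/160 - 457*log(w + 7)/1152 - 1/(16*w - 16) + C

Factor the denominator: (w - 2)*(w - 1)**2*(w + 3)*(w + 7).
Partial-fraction decomposition: -457/(1152*(w + 7)) - 19/(160*(w + 3)) + 29/(128*(w - 1)) + 1/(16*(w - 1)**2) - 32/(45*(w - 2)).
Integrate each term; A/(w−a) gives A·log|w−a|; A/(w−a)² gives −A/(w−a).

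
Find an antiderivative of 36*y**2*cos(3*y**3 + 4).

4*sin(3*y**3 + 4) + C

Let u = 3*y**3 + 4, so du = (9*y**2) dy.
Rewriting, the integral becomes 4·∫ cos(u) du = 4·sin(u).
Substituting back, u = 3*y**3 + 4.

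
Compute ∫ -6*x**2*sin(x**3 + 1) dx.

2*cos(x**3 + 1) + C

Let u = x**3 + 1, so du = (3*x**2) dx.
Rewriting, the integral becomes -2·∫ sin(u) du = -2·-cos(u).
Substituting back, u = x**3 + 1.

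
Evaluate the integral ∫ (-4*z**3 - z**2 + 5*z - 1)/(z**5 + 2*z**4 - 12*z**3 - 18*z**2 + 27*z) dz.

Factor the denominator: z*(z - 3)*(z - 1)*(z + 3)**2.
Partial-fraction decomposition: 139/(288*(z + 3)) - 83/(72*(z + 3)**2) + 1/(32*(z - 1)) - 103/(216*(z - 3)) - 1/(27*z).
Integrate each term; A/(z−a) gives A·log|z−a|; A/(z−a)² gives −A/(z−a).

-log(z)/27 - 103*log(z - 3)/216 + log(z - 1)/32 + 139*log(z + 3)/288 + 83/(72*z + 216) + C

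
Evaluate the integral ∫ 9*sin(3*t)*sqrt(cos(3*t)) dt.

Let u = cos(3*t), so du = (-3*sin(3*t)) dt.
Rewriting, the integral becomes -3·∫ √u du = -3·(2/3)u^(3/2).
Substituting back, u = cos(3*t).

-2*cos(3*t)**(3/2) + C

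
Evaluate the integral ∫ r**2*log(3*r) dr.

Use integration by parts with u = log(3*r), dv = r**2 dr.
Then du = 1/r dr and v = r**3/3.

r**3*(log(r) + log(3))/3 - r**3/9 + C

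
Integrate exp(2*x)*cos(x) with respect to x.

Let I denote the integral. Integrate by parts with u = cos(x), dv = exp(2*x) dx, so v = exp(2*x)/2: I = exp(2*x)*cos(x)/2 + (1/2)·∫ exp(2*x)*sin(x) dx.
Apply parts again with u = sin(x), dv = exp(2*x) dx: ∫ exp(2*x)*sin(x) dx = exp(2*x)*sin(x)/2 − (1/2)·I. Substituting back brings back I: I = exp(2*x)*sin(x)/4 + exp(2*x)*cos(x)/2 − (1/4)·I.
Solving for I: (1 + 1/4)·I equals the remaining terms, so I = (4/5)·(exp(2*x)*sin(x)/4 + exp(2*x)*cos(x)/2).

exp(2*x)*sin(x)/5 + 2*exp(2*x)*cos(x)/5 + C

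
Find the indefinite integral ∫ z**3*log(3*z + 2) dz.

z**4*log(3*z + 2)/4 - z**4/16 + z**3/18 - z**2/18 + 2*z/27 - 4*log(3*z + 2)/81 + C

Use integration by parts with u = log(3*z + 2), dv = z**3 dz.
Then du = 3/(3*z + 2) dz and v = z**4/4.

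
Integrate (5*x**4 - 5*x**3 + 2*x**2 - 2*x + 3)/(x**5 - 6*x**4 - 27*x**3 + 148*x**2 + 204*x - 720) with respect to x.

607*log(x - 6)/40 - 2543*log(x - 5)/216 + 47*log(x - 2)/360 - 63*log(x + 3)/40 + 1643*log(x + 4)/540 + C

Factor the denominator: (x - 6)*(x - 5)*(x - 2)*(x + 3)*(x + 4).
Partial-fraction decomposition: 1643/(540*(x + 4)) - 63/(40*(x + 3)) + 47/(360*(x - 2)) - 2543/(216*(x - 5)) + 607/(40*(x - 6)).
Integrate each term: A/(x−a) contributes A·log|x−a|.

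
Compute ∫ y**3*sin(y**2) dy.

-y**2*cos(y**2)/2 + sin(y**2)/2 + C

Let u = y², du = 2y dy; rewrite as (1/2)∫ u^1·sin(1u) du.
Now integrate by parts 1 time.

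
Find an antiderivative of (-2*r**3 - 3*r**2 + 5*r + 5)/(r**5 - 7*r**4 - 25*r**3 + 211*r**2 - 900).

-505*log(r - 6)/264 + 59*log(r - 5)/28 - 61*log(r - 3)/240 + log(r + 2)/840 + 31*log(r + 5)/528 + C

Factor the denominator: (r - 6)*(r - 5)*(r - 3)*(r + 2)*(r + 5).
Partial-fraction decomposition: 31/(528*(r + 5)) + 1/(840*(r + 2)) - 61/(240*(r - 3)) + 59/(28*(r - 5)) - 505/(264*(r - 6)).
Integrate each term: A/(r−a) contributes A·log|r−a|.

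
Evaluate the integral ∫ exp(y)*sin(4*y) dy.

exp(y)*sin(4*y)/17 - 4*exp(y)*cos(4*y)/17 + C

Let I denote the integral. Integrate by parts with u = sin(4*y), dv = exp(y) dy, so v = exp(y): I = exp(y)*sin(4*y) − 4·∫ exp(y)*cos(4*y) dy.
Apply parts again with u = cos(4*y), dv = exp(y) dy: ∫ exp(y)*cos(4*y) dy = exp(y)*cos(4*y) + 4·I. Substituting back brings back I: I = exp(y)*sin(4*y) - 4*exp(y)*cos(4*y) − 16·I.
Solving for I: (1 + 16)·I equals the remaining terms, so I = (1/17)·(exp(y)*sin(4*y) - 4*exp(y)*cos(4*y)).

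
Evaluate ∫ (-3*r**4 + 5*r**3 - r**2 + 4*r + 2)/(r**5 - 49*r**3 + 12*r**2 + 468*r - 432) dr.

-1409*log(r - 6)/900 + 103*log(r - 3)/378 + log(r - 1)/50 + 559*log(r + 4)/350 - 359*log(r + 6)/108 + C

Factor the denominator: (r - 6)*(r - 3)*(r - 1)*(r + 4)*(r + 6).
Partial-fraction decomposition: -359/(108*(r + 6)) + 559/(350*(r + 4)) + 1/(50*(r - 1)) + 103/(378*(r - 3)) - 1409/(900*(r - 6)).
Integrate each term: A/(r−a) contributes A·log|r−a|.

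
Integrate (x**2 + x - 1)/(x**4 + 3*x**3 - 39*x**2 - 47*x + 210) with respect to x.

Factor the denominator: (x - 5)*(x - 2)*(x + 3)*(x + 7).
Partial-fraction decomposition: -41/(432*(x + 7)) + 1/(32*(x + 3)) - 1/(27*(x - 2)) + 29/(288*(x - 5)).
Integrate each term: A/(x−a) contributes A·log|x−a|.

29*log(x - 5)/288 - log(x - 2)/27 + log(x + 3)/32 - 41*log(x + 7)/432 + C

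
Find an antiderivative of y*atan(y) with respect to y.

Use integration by parts with u = arctan(y), dv = y dy.
Then du = 1/(y**2 + 1) dy.

y**2*atan(y)/2 - y/2 + atan(y)/2 + C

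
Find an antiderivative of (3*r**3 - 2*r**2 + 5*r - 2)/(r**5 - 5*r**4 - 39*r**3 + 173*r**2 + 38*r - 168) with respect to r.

241*log(r - 7)/468 - 89*log(r - 4)/225 + log(r - 1)/63 + 3*log(r + 1)/100 - 376*log(r + 6)/2275 + C

Factor the denominator: (r - 7)*(r - 4)*(r - 1)*(r + 1)*(r + 6).
Partial-fraction decomposition: -376/(2275*(r + 6)) + 3/(100*(r + 1)) + 1/(63*(r - 1)) - 89/(225*(r - 4)) + 241/(468*(r - 7)).
Integrate each term: A/(r−a) contributes A·log|r−a|.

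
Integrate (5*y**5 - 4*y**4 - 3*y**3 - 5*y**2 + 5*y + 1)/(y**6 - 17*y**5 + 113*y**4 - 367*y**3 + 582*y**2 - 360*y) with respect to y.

-log(y)/360 + 4217*log(y - 5)/20 - 3845*log(y - 4)/8 + 9703*log(y - 3)/36 + 21*log(y - 2)/4 - 781/(6*y - 18) + C

Factor the denominator: y*(y - 5)*(y - 4)*(y - 3)**2*(y - 2).
Partial-fraction decomposition: 21/(4*(y - 2)) + 9703/(36*(y - 3)) + 781/(6*(y - 3)**2) - 3845/(8*(y - 4)) + 4217/(20*(y - 5)) - 1/(360*y).
Integrate each term; A/(y−a) gives A·log|y−a|; A/(y−a)² gives −A/(y−a).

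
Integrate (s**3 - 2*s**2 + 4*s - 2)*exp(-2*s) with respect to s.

(-4*s**3 + 2*s**2 - 14*s + 1)*exp(-2*s)/8 + C

Use integration by parts with u = s**3 - 2*s**2 + 4*s - 2, dv = exp(-2*s) ds, so v = -exp(-2*s)/2.
Apply parts 3 times (tabular method): alternate signs, differentiate u down to 0, integrate dv up.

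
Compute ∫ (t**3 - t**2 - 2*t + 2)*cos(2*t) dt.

Use integration by parts with u = t**3 - t**2 - 2*t + 2, dv = cos(2*t) dt, so v = sin(2*t)/2.
Apply parts 3 times (tabular method): alternate signs, differentiate u down to 0, integrate dv up.

t**3*sin(2*t)/2 - t**2*sin(2*t)/2 + 3*t**2*cos(2*t)/4 - 7*t*sin(2*t)/4 - t*cos(2*t)/2 + 5*sin(2*t)/4 - 7*cos(2*t)/8 + C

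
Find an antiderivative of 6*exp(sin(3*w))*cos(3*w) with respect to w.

Let u = sin(3*w), so du = (3*cos(3*w)) dw.
Rewriting, the integral becomes 2·∫ e^u du = 2·e^u.
Substituting back, u = sin(3*w).

2*exp(sin(3*w)) + C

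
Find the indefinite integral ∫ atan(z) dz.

Use integration by parts with u = arctan(z), dv = dz.
Then du = 1/(z**2 + 1) dz.

z*atan(z) - log(z**2 + 1)/2 + C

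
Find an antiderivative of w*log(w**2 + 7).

Let u = w**2 + 7, so du = (2*w) dw.
The integral becomes (1/2)·∫ log(u) du; integrate by parts with u′=log(u), dv′=du.

w**2*log(w**2 + 7)/2 - w**2/2 + 7*log(w**2 + 7)/2 + C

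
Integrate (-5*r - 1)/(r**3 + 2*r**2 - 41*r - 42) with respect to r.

Factor the denominator: (r - 6)*(r + 1)*(r + 7).
Partial-fraction decomposition: 17/(39*(r + 7)) - 2/(21*(r + 1)) - 31/(91*(r - 6)).
Integrate each term: A/(r−a) contributes A·log|r−a|.

-31*log(r - 6)/91 - 2*log(r + 1)/21 + 17*log(r + 7)/39 + C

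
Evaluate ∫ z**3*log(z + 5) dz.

z**4*log(z + 5)/4 - z**4/16 + 5*z**3/12 - 25*z**2/8 + 125*z/4 - 625*log(z + 5)/4 + C

Use integration by parts with u = log(z + 5), dv = z**3 dz.
Then du = 1/(z + 5) dz and v = z**4/4.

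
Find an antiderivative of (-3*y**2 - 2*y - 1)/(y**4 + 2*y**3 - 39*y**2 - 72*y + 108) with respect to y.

-121*log(y - 6)/540 + 3*log(y - 1)/70 - 11*log(y + 3)/54 + 97*log(y + 6)/252 + C

Factor the denominator: (y - 6)*(y - 1)*(y + 3)*(y + 6).
Partial-fraction decomposition: 97/(252*(y + 6)) - 11/(54*(y + 3)) + 3/(70*(y - 1)) - 121/(540*(y - 6)).
Integrate each term: A/(y−a) contributes A·log|y−a|.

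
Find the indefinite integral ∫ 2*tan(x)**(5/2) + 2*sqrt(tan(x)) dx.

4*tan(x)**(3/2)/3 + C

Let u = tan(x), so du = (tan(x)**2 + 1) dx.
Rewriting, the integral becomes 2·∫ √u du = 2·(2/3)u^(3/2).
Substituting back, u = tan(x).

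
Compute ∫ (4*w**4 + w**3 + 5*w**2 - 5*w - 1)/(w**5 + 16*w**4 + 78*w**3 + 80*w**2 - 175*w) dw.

log(w)/175 + log(w - 1)/72 - 8687*log(w + 5)/225 + 2385*log(w + 7)/56 - 631/(15*w + 75) + C

Factor the denominator: w*(w - 1)*(w + 5)**2*(w + 7).
Partial-fraction decomposition: 2385/(56*(w + 7)) - 8687/(225*(w + 5)) + 631/(15*(w + 5)**2) + 1/(72*(w - 1)) + 1/(175*w).
Integrate each term; A/(w−a) gives A·log|w−a|; A/(w−a)² gives −A/(w−a).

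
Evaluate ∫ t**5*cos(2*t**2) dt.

t**4*sin(2*t**2)/4 + t**2*cos(2*t**2)/4 - sin(2*t**2)/8 + C

Let u = t², du = 2t dt; rewrite as (1/2)∫ u^2·cos(2u) du.
Now integrate by parts 2 times.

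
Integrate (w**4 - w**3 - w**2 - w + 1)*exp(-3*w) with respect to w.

(-27*w**4 - 9*w**3 + 18*w**2 + 39*w - 14)*exp(-3*w)/81 + C

Use integration by parts with u = w**4 - w**3 - w**2 - w + 1, dv = exp(-3*w) dw, so v = -exp(-3*w)/3.
Apply parts 4 times (tabular method): alternate signs, differentiate u down to 0, integrate dv up.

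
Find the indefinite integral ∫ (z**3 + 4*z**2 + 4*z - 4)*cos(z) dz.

z**3*sin(z) + 4*z**2*sin(z) + 3*z**2*cos(z) - 2*z*sin(z) + 8*z*cos(z) - 12*sin(z) - 2*cos(z) + C

Use integration by parts with u = z**3 + 4*z**2 + 4*z - 4, dv = cos(z) dz, so v = sin(z).
Apply parts 3 times (tabular method): alternate signs, differentiate u down to 0, integrate dv up.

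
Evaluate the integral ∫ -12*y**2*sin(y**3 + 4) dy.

4*cos(y**3 + 4) + C

Let u = y**3 + 4, so du = (3*y**2) dy.
Rewriting, the integral becomes -4·∫ sin(u) du = -4·-cos(u).
Substituting back, u = y**3 + 4.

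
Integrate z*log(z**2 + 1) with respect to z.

Let u = z**2 + 1, so du = (2*z) dz.
The integral becomes (1/2)·∫ log(u) du; integrate by parts with u′=log(u), dv′=du.

z**2*log(z**2 + 1)/2 - z**2/2 + log(z**2 + 1)/2 + C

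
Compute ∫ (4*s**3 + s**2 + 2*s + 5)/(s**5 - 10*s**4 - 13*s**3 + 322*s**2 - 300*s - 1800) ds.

Factor the denominator: (s - 6)**2*(s - 5)*(s + 2)*(s + 5).
Partial-fraction decomposition: -16/(121*(s + 5)) + 9/(448*(s + 2)) + 54/(7*(s - 5)) - 58871/(7744*(s - 6)) + 917/(88*(s - 6)**2).
Integrate each term; A/(s−a) gives A·log|s−a|; A/(s−a)² gives −A/(s−a).

-58871*log(s - 6)/7744 + 54*log(s - 5)/7 + 9*log(s + 2)/448 - 16*log(s + 5)/121 - 917/(88*s - 528) + C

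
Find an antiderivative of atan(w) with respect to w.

Use integration by parts with u = arctan(w), dv = dw.
Then du = 1/(w**2 + 1) dw.

w*atan(w) - log(w**2 + 1)/2 + C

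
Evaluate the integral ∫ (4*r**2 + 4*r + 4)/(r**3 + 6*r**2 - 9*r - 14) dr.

Factor the denominator: (r - 2)*(r + 1)*(r + 7).
Partial-fraction decomposition: 86/(27*(r + 7)) - 2/(9*(r + 1)) + 28/(27*(r - 2)).
Integrate each term: A/(r−a) contributes A·log|r−a|.

28*log(r - 2)/27 - 2*log(r + 1)/9 + 86*log(r + 7)/27 + C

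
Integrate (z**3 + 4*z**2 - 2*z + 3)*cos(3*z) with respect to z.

Use integration by parts with u = z**3 + 4*z**2 - 2*z + 3, dv = cos(3*z) dz, so v = sin(3*z)/3.
Apply parts 3 times (tabular method): alternate signs, differentiate u down to 0, integrate dv up.

z**3*sin(3*z)/3 + 4*z**2*sin(3*z)/3 + z**2*cos(3*z)/3 - 8*z*sin(3*z)/9 + 8*z*cos(3*z)/9 + 19*sin(3*z)/27 - 8*cos(3*z)/27 + C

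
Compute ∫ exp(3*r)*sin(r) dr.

Let I denote the integral. Integrate by parts with u = sin(r), dv = exp(3*r) dr, so v = exp(3*r)/3: I = exp(3*r)*sin(r)/3 − (1/3)·∫ exp(3*r)*cos(r) dr.
Apply parts again with u = cos(r), dv = exp(3*r) dr: ∫ exp(3*r)*cos(r) dr = exp(3*r)*cos(r)/3 + (1/3)·I. Substituting back brings back I: I = exp(3*r)*sin(r)/3 - exp(3*r)*cos(r)/9 − (1/9)·I.
Solving for I: (1 + 1/9)·I equals the remaining terms, so I = (9/10)·(exp(3*r)*sin(r)/3 - exp(3*r)*cos(r)/9).

3*exp(3*r)*sin(r)/10 - exp(3*r)*cos(r)/10 + C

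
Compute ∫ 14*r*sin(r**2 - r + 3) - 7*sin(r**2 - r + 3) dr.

-7*cos(r**2 - r + 3) + C

Let u = r**2 - r + 3, so du = (2*r - 1) dr.
Rewriting, the integral becomes 7·∫ sin(u) du = 7·-cos(u).
Substituting back, u = r**2 - r + 3.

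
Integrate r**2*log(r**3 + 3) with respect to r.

r**3*log(r**3 + 3)/3 - r**3/3 + log(r**3 + 3) + C

Let u = r**3 + 3, so du = (3*r**2) dr.
The integral becomes (1/3)·∫ log(u) du; integrate by parts with u′=log(u), dv′=du.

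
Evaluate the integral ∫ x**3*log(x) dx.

Use integration by parts with u = log(x), dv = x**3 dx.
Then du = 1/x dx and v = x**4/4.

x**4*log(x)/4 - x**4/16 + C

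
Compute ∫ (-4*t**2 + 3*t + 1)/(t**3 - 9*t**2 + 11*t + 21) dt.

Factor the denominator: (t - 7)*(t - 3)*(t + 1).
Partial-fraction decomposition: -3/(16*(t + 1)) + 13/(8*(t - 3)) - 87/(16*(t - 7)).
Integrate each term: A/(t−a) contributes A·log|t−a|.

-87*log(t - 7)/16 + 13*log(t - 3)/8 - 3*log(t + 1)/16 + C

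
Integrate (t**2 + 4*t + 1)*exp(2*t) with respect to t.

(2*t**2 + 6*t - 1)*exp(2*t)/4 + C

Use integration by parts with u = t**2 + 4*t + 1, dv = exp(2*t) dt, so v = exp(2*t)/2.
Apply parts 2 times (tabular method): alternate signs, differentiate u down to 0, integrate dv up.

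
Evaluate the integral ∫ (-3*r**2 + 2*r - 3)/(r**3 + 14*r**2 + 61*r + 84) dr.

Factor the denominator: (r + 3)*(r + 4)*(r + 7).
Partial-fraction decomposition: -41/(3*(r + 7)) + 59/(3*(r + 4)) - 9/(r + 3).
Integrate each term: A/(r−a) contributes A·log|r−a|.

-9*log(r + 3) + 59*log(r + 4)/3 - 41*log(r + 7)/3 + C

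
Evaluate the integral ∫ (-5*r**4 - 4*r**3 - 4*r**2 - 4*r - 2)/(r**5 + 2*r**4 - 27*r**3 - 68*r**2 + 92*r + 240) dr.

-1249*log(r - 5)/504 + 23*log(r - 2)/60 - 29*log(r + 2)/28 + 323*log(r + 3)/40 - 179*log(r + 4)/18 + C

Factor the denominator: (r - 5)*(r - 2)*(r + 2)*(r + 3)*(r + 4).
Partial-fraction decomposition: -179/(18*(r + 4)) + 323/(40*(r + 3)) - 29/(28*(r + 2)) + 23/(60*(r - 2)) - 1249/(504*(r - 5)).
Integrate each term: A/(r−a) contributes A·log|r−a|.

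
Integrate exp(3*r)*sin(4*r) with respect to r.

Let I denote the integral. Integrate by parts with u = sin(4*r), dv = exp(3*r) dr, so v = exp(3*r)/3: I = exp(3*r)*sin(4*r)/3 − (4/3)·∫ exp(3*r)*cos(4*r) dr.
Apply parts again with u = cos(4*r), dv = exp(3*r) dr: ∫ exp(3*r)*cos(4*r) dr = exp(3*r)*cos(4*r)/3 + (4/3)·I. Substituting back brings back I: I = exp(3*r)*sin(4*r)/3 - 4*exp(3*r)*cos(4*r)/9 − (16/9)·I.
Solving for I: (1 + 16/9)·I equals the remaining terms, so I = (9/25)·(exp(3*r)*sin(4*r)/3 - 4*exp(3*r)*cos(4*r)/9).

3*exp(3*r)*sin(4*r)/25 - 4*exp(3*r)*cos(4*r)/25 + C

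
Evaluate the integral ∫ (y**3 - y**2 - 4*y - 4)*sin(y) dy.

Use integration by parts with u = y**3 - y**2 - 4*y - 4, dv = sin(y) dy, so v = -cos(y).
Apply parts 3 times (tabular method): alternate signs, differentiate u down to 0, integrate dv up.

-y**3*cos(y) + 3*y**2*sin(y) + y**2*cos(y) - 2*y*sin(y) + 10*y*cos(y) - 10*sin(y) + 2*cos(y) + C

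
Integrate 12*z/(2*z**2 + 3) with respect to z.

Let u = 2*z**2 + 3, so du = (4*z) dz.
Rewriting, the integral becomes 3·∫ 1/u du = 3·log(u).
Substituting back, u = 2*z**2 + 3.

3*log(2*z**2 + 3) + C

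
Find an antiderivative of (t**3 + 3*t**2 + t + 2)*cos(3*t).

Use integration by parts with u = t**3 + 3*t**2 + t + 2, dv = cos(3*t) dt, so v = sin(3*t)/3.
Apply parts 3 times (tabular method): alternate signs, differentiate u down to 0, integrate dv up.

t**3*sin(3*t)/3 + t**2*sin(3*t) + t**2*cos(3*t)/3 + t*sin(3*t)/9 + 2*t*cos(3*t)/3 + 4*sin(3*t)/9 + cos(3*t)/27 + C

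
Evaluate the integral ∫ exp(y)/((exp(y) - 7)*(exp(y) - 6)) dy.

log(exp(y) - 7) - log(exp(y) - 6) + C

Let u = e^y, du = e^y dy.
The integral becomes ∫ du/((u-6)(u-7)); decompose into partial fractions.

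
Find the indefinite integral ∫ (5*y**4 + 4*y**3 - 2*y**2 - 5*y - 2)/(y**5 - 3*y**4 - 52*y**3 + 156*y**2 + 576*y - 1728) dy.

Factor the denominator: (y - 6)*(y - 4)*(y - 3)*(y + 4)*(y + 6).
Partial-fraction decomposition: 1393/(540*(y + 6)) - 101/(112*(y + 4)) + 478/(189*(y - 3)) - 741/(80*(y - 4)) + 181/(18*(y - 6)).
Integrate each term: A/(y−a) contributes A·log|y−a|.

181*log(y - 6)/18 - 741*log(y - 4)/80 + 478*log(y - 3)/189 - 101*log(y + 4)/112 + 1393*log(y + 6)/540 + C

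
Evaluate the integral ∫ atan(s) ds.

s*atan(s) - log(s**2 + 1)/2 + C

Use integration by parts with u = arctan(s), dv = ds.
Then du = 1/(s**2 + 1) ds.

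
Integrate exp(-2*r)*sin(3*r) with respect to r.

Let I denote the integral. Integrate by parts with u = sin(3*r), dv = exp(-2*r) dr, so v = -exp(-2*r)/2: I = -exp(-2*r)*sin(3*r)/2 + (3/2)·∫ exp(-2*r)*cos(3*r) dr.
Apply parts again with u = cos(3*r), dv = exp(-2*r) dr: ∫ exp(-2*r)*cos(3*r) dr = -exp(-2*r)*cos(3*r)/2 − (3/2)·I. Substituting back brings back I: I = -exp(-2*r)*sin(3*r)/2 - 3*exp(-2*r)*cos(3*r)/4 − (9/4)·I.
Solving for I: (1 + 9/4)·I equals the remaining terms, so I = (4/13)·(-exp(-2*r)*sin(3*r)/2 - 3*exp(-2*r)*cos(3*r)/4).

-2*exp(-2*r)*sin(3*r)/13 - 3*exp(-2*r)*cos(3*r)/13 + C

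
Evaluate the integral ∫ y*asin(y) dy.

Use integration by parts with u = arcsin(y), dv = y dy.
Then du = 1/sqrt(-y**2 + 1) dy.

y**2*asin(y)/2 + y*sqrt(-y**2 + 1)/4 - asin(y)/4 + C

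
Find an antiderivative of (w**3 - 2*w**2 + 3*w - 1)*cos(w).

Use integration by parts with u = w**3 - 2*w**2 + 3*w - 1, dv = cos(w) dw, so v = sin(w).
Apply parts 3 times (tabular method): alternate signs, differentiate u down to 0, integrate dv up.

w**3*sin(w) - 2*w**2*sin(w) + 3*w**2*cos(w) - 3*w*sin(w) - 4*w*cos(w) + 3*sin(w) - 3*cos(w) + C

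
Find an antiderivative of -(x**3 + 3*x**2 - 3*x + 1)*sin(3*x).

Use integration by parts with u = x**3 + 3*x**2 - 3*x + 1, dv = -sin(3*x) dx, so v = cos(3*x)/3.
Apply parts 3 times (tabular method): alternate signs, differentiate u down to 0, integrate dv up.

x**3*cos(3*x)/3 - x**2*sin(3*x)/3 + x**2*cos(3*x) - 2*x*sin(3*x)/3 - 11*x*cos(3*x)/9 + 11*sin(3*x)/27 + cos(3*x)/9 + C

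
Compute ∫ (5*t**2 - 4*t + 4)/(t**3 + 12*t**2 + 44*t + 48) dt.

4*log(t + 2) - 25*log(t + 4) + 26*log(t + 6) + C

Factor the denominator: (t + 2)*(t + 4)*(t + 6).
Partial-fraction decomposition: 26/(t + 6) - 25/(t + 4) + 4/(t + 2).
Integrate each term: A/(t−a) contributes A·log|t−a|.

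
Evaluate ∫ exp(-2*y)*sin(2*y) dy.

-exp(-2*y)*sin(2*y)/4 - exp(-2*y)*cos(2*y)/4 + C

Let I denote the integral. Integrate by parts with u = sin(2*y), dv = exp(-2*y) dy, so v = -exp(-2*y)/2: I = -exp(-2*y)*sin(2*y)/2 + ∫ exp(-2*y)*cos(2*y) dy.
Apply parts again with u = cos(2*y), dv = exp(-2*y) dy: ∫ exp(-2*y)*cos(2*y) dy = -exp(-2*y)*cos(2*y)/2 − I. Substituting back brings back I: I = -exp(-2*y)*sin(2*y)/2 - exp(-2*y)*cos(2*y)/2 − I.
Solving for I: (1 + 1)·I equals the remaining terms, so I = (1/2)·(-exp(-2*y)*sin(2*y)/2 - exp(-2*y)*cos(2*y)/2).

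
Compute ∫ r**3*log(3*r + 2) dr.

Use integration by parts with u = log(3*r + 2), dv = r**3 dr.
Then du = 3/(3*r + 2) dr and v = r**4/4.

r**4*log(3*r + 2)/4 - r**4/16 + r**3/18 - r**2/18 + 2*r/27 - 4*log(3*r + 2)/81 + C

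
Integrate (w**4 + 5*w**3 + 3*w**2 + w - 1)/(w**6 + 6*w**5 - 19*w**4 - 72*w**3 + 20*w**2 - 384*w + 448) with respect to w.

19*log(w - 4)/160 - 3*log(w - 1)/200 - 7*log(w + 4)/800 - 25*log(w + 7)/424 - 191*log(w**2 + 4)/10600 + 489*atan(w/2)/10600 + C

Factor the denominator: (w - 4)*(w - 1)*(w + 4)*(w + 7)*(w**2 + 4).
Partial-fraction decomposition: -(191*w - 489)/(5300*(w**2 + 4)) - 25/(424*(w + 7)) - 7/(800*(w + 4)) - 3/(200*(w - 1)) + 19/(160*(w - 4)).
Integrate each term; A/(w−a) gives A·log|w−a|; the (Bw+D)/(w²+p²) term gives a log and an atan.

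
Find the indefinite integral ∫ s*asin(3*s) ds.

s**2*asin(3*s)/2 + s*sqrt(-9*s**2 + 1)/12 - asin(3*s)/36 + C

Use integration by parts with u = arcsin(3*s), dv = s ds.
Then du = 3/sqrt(-9*s**2 + 1) ds.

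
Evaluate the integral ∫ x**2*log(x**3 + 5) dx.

Let u = x**3 + 5, so du = (3*x**2) dx.
The integral becomes (1/3)·∫ log(u) du; integrate by parts with u′=log(u), dv′=du.

x**3*log(x**3 + 5)/3 - x**3/3 + 5*log(x**3 + 5)/3 + C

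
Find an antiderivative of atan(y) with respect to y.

Use integration by parts with u = arctan(y), dv = dy.
Then du = 1/(y**2 + 1) dy.

y*atan(y) - log(y**2 + 1)/2 + C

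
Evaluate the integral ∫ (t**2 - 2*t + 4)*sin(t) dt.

-t**2*cos(t) + 2*t*sin(t) + 2*t*cos(t) - 2*sin(t) - 2*cos(t) + C

Use integration by parts with u = t**2 - 2*t + 4, dv = sin(t) dt, so v = -cos(t).
Apply parts 2 times (tabular method): alternate signs, differentiate u down to 0, integrate dv up.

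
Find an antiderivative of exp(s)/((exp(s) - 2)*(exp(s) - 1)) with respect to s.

log(exp(s) - 2) - log(exp(s) - 1) + C

Let u = e^s, du = e^s ds.
The integral becomes ∫ du/((u-1)(u-2)); decompose into partial fractions.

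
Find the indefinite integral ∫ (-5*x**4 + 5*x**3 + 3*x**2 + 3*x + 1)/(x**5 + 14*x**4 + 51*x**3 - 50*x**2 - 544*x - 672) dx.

-233*log(x - 3)/2450 + 113*log(x + 2)/100 + 14213*log(x + 4)/588 - 4531*log(x + 7)/150 + 521/(14*x + 56) + C

Factor the denominator: (x - 3)*(x + 2)*(x + 4)**2*(x + 7).
Partial-fraction decomposition: -4531/(150*(x + 7)) + 14213/(588*(x + 4)) - 521/(14*(x + 4)**2) + 113/(100*(x + 2)) - 233/(2450*(x - 3)).
Integrate each term; A/(x−a) gives A·log|x−a|; A/(x−a)² gives −A/(x−a).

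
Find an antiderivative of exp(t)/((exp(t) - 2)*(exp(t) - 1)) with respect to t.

log(exp(t) - 2) - log(exp(t) - 1) + C

Let u = e^t, du = e^t dt.
The integral becomes ∫ du/((u-2)(u-1)); decompose into partial fractions.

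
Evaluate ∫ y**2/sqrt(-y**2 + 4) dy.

-y*sqrt(-y**2 + 4)/2 + 2*asin(y/2) + C

Substitute y = 2·sin(θ), so dy = 2·cos(θ) dθ and the radical becomes sqrt(-y**2 + 4) = 2·cos(θ) by the Pythagorean identity.
Integrate the resulting trig expression in θ, then back-substitute θ = asin(y/2), sin(θ) = y/2, cos(θ) = sqrt(-y**2 + 4)/2 (absorbing any constant into C).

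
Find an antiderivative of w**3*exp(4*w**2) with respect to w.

(4*w**2 - 1)*exp(4*w**2)/32 + C

Let u = w², du = 2w dw; rewrite as (1/2)∫ u^1·exp(4u) du.
Now integrate by parts 1 time.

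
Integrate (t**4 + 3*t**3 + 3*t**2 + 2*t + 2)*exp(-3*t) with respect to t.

Use integration by parts with u = t**4 + 3*t**3 + 3*t**2 + 2*t + 2, dv = exp(-3*t) dt, so v = -exp(-3*t)/3.
Apply parts 4 times (tabular method): alternate signs, differentiate u down to 0, integrate dv up.

(-27*t**4 - 117*t**3 - 198*t**2 - 186*t - 116)*exp(-3*t)/81 + C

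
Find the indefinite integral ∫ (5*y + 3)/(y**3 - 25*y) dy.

Factor the denominator: y*(y - 5)*(y + 5).
Partial-fraction decomposition: -11/(25*(y + 5)) + 14/(25*(y - 5)) - 3/(25*y).
Integrate each term: A/(y−a) contributes A·log|y−a|.

-3*log(y)/25 + 14*log(y - 5)/25 - 11*log(y + 5)/25 + C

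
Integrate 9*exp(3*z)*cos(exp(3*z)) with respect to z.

Let u = exp(3*z), so du = (3*exp(3*z)) dz.
Rewriting, the integral becomes 3·∫ cos(u) du = 3·sin(u).
Substituting back, u = exp(3*z).

3*sin(exp(3*z)) + C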